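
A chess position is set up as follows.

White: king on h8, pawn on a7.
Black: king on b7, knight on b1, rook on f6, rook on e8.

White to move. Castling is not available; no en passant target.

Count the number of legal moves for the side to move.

2

White to move; king on h8.
In check: yes, from the black rook on e8.
Legal moves: Kh7, Kg7.
Count: 2.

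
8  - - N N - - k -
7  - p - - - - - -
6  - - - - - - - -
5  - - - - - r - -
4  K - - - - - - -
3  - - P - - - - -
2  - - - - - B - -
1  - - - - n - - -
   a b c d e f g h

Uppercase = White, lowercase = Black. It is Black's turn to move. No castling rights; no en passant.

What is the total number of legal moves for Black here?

23

Black to move; king on g8.
In check: no.
Legal moves: Kh8, Kf8, Kh7, Kg7, Rf8, Rf7, Rf6, Rh5, Rg5, Re5, Rd5, Rc5, Rb5, Ra5+, Rf4+, Rf3, Rxf2, Nf3, Nd3, Ng2, Nc2, b6, b5+.
Count: 23.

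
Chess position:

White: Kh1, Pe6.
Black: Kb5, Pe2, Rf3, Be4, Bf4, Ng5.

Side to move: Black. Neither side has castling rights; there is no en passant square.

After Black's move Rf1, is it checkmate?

After Rf1: white king on h1; in check: yes, from the black rook on f1 and the black bishop on e4.
King squares — g1: attacked by Rf1; g2: attacked by Be4; h2: attacked by Bf4.
White has no legal moves → checkmate.

yes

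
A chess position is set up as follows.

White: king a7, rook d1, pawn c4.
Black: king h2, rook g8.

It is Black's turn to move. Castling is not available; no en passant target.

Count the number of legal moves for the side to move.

17

Black to move; king on h2.
In check: no.
Legal moves: Rh8, Rf8, Re8, Rd8, Rc8, Rb8, Ra8+, Rg7+, Rg6, Rg5, Rg4, Rg3, Rg2, Rg1, Kh3, Kg3, Kg2.
Count: 17.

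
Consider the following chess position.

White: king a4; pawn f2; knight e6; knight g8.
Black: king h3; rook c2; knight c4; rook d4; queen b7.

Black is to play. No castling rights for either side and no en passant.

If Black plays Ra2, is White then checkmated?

yes

After Ra2: white king on a4; in check: yes, from the black rook on a2.
King squares — a3: attacked by Ra2; b3: attacked by Qb7; b4: attacked by Qb7; a5: attacked by Ra2; b5: attacked by Qb7.
White has no legal moves → checkmate.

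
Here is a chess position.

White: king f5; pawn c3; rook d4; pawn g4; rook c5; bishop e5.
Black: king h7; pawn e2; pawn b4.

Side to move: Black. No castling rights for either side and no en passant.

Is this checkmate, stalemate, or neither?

neither

Black to move; black king on h7.
In check: no.
Legal moves for Black: Kg8, Kh6, bxc3, b3, e1=Q, e1=R, e1=B, e1=N.
Black has 8 legal moves and is not in check → neither.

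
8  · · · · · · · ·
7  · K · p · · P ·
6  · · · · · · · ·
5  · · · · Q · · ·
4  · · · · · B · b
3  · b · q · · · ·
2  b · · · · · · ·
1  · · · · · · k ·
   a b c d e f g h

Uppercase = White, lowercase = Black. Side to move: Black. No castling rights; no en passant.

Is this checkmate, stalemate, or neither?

Black to move; black king on g1.
In check: no.
Legal moves for Black include: Bd8, Be7, Bf6, Bg5, Bg3, Bf2, Be1, Qh7, Qg6, Qd6, Qa6+, Qf5, Qd5+, Qb5+, Qe4+, Qd4, Qc4, Qh3, ... (list truncated; more exist).
Black has legal moves and is not in check → neither.

neither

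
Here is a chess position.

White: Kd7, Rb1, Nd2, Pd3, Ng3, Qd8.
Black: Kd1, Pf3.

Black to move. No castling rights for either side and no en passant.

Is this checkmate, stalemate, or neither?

Black to move; black king on d1.
In check: yes, from the white rook on b1.
King squares — c1: attacked by Rb1; e1: attacked by Rb1; c2: available; d2: available; e2: attacked by Ng3.
Legal moves for Black: Kxd2, Kc2.
Black is in check but has 2 legal moves → neither.

neither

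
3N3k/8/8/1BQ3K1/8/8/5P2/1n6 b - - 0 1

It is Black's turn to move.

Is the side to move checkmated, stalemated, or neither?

neither

Black to move; black king on h8.
In check: no.
Legal moves for Black: Kg8, Kh7, Kg7, Nc3, Na3, Nd2.
Black has 6 legal moves and is not in check → neither.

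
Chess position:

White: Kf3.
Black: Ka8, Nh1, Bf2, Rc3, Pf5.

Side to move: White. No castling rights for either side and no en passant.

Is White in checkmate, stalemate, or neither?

White to move; white king on f3.
In check: yes, from the black rook on c3.
Legal moves for White: Kf4, Kg2, Ke2.
White is in check but has 3 legal moves → neither.

neither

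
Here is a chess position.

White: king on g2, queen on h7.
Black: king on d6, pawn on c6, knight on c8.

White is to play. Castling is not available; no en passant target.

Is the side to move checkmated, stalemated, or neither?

neither

White to move; white king on g2.
In check: no.
Legal moves for White include: Qh8, Qg8, Qg7, Qf7, Qe7+, Qd7+, Qc7+, Qb7, Qa7, Qh6+, Qg6+, Qh5, Qf5, Qh4, Qe4, Qh3, Qd3+, Qh2+, ... (list truncated; more exist).
White has legal moves and is not in check → neither.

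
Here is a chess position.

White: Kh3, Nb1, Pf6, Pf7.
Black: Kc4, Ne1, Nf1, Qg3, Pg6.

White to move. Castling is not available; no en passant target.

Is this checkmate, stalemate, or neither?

White to move; white king on h3.
In check: yes, from the black queen on g3.
King squares — g2: attacked by Ne1; h2: attacked by Nf1; g3: attacked by Nf1; g4: attacked by Qg3; h4: attacked by Qg3.
Legal moves for White: none.
In check with no legal moves → checkmate.

checkmate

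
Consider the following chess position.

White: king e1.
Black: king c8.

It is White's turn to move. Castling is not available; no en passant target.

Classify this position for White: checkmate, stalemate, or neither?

neither

White to move; white king on e1.
In check: no.
Legal moves for White: Kf2, Ke2, Kd2, Kf1, Kd1.
White has 5 legal moves and is not in check → neither.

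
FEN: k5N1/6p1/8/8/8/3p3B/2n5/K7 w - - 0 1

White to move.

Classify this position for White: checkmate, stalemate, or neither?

neither

White to move; white king on a1.
In check: yes, from the black knight on c2.
Legal moves for White: Kb2, Ka2, Kb1.
White is in check but has 3 legal moves → neither.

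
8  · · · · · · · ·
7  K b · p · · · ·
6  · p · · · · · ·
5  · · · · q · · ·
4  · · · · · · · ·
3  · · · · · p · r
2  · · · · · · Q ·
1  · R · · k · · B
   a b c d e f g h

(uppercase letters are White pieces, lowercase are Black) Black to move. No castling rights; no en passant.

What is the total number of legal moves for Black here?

Black to move; king on e1.
In check: yes, from the white rook on b1.
Legal moves: none.
Count: 0.

0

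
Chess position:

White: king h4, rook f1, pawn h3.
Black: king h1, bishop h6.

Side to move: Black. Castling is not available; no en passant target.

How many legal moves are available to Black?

Black to move; king on h1.
In check: yes, from the white rook on f1.
Legal moves: Kh2, Kg2.
Count: 2.

2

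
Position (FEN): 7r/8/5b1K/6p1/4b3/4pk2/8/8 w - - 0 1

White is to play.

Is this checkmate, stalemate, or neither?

checkmate

White to move; white king on h6.
In check: yes, from the black rook on h8.
King squares — g5: attacked by Bf6; h5: attacked by Rh8; g6: attacked by Be4; g7: attacked by Bf6; h7: attacked by Be4.
Legal moves for White: none.
In check with no legal moves → checkmate.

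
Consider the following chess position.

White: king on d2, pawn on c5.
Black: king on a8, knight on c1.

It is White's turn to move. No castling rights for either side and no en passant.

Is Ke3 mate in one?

no

After Ke3: black king on a8; in check: no.
Black is not in check, so this cannot be checkmate.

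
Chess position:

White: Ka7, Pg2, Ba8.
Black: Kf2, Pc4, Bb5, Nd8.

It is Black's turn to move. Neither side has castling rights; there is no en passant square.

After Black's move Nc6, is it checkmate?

no

After Nc6: white king on a7; in check: yes, from the black knight on c6.
White has 3 legal replies: Kb7, Kb6, Bxc6.
In check but a legal move exists → not checkmate.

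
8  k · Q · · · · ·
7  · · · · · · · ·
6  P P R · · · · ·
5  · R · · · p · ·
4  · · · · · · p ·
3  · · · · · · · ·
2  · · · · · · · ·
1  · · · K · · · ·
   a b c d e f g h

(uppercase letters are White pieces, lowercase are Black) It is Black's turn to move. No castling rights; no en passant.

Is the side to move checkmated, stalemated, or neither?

checkmate

Black to move; black king on a8.
In check: yes, from the white queen on c8.
King squares — a7: attacked by Pb6; b7: attacked by Pa6; b8: attacked by Qc8.
Legal moves for Black: none.
In check with no legal moves → checkmate.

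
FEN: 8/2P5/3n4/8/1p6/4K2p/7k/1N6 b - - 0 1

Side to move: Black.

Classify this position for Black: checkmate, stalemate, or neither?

neither

Black to move; black king on h2.
In check: no.
Legal moves for Black: Ne8, Nc8, Nf7, Nb7, Nf5+, Nb5, Ne4, Nc4+, Kg3, Kg2, Kh1, Kg1, b3.
Black has 13 legal moves and is not in check → neither.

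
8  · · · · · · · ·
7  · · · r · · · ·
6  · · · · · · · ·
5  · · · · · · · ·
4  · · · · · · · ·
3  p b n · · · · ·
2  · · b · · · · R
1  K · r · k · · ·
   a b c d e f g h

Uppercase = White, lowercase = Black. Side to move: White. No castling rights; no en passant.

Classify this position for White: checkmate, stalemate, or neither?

checkmate

White to move; white king on a1.
In check: yes, from the black rook on c1.
King squares — b1: attacked by Rc1; a2: attacked by Bb3; b2: attacked by Pa3.
Legal moves for White: none.
In check with no legal moves → checkmate.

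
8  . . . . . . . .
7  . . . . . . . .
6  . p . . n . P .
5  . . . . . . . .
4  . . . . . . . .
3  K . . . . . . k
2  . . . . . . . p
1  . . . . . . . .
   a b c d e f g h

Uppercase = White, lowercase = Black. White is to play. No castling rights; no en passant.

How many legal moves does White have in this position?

White to move; king on a3.
In check: no.
Legal moves: Kb4, Ka4, Kb3, Kb2, Ka2, g7.
Count: 6.

6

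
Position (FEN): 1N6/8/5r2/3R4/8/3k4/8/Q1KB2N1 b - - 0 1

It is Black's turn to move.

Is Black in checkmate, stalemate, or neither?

neither

Black to move; black king on d3.
In check: yes, from the white rook on d5.
King squares — c2: attacked by Kc1; d2: attacked by Kc1; e2: attacked by Bd1; c3: attacked by Qa1; e3: available; c4: available; d4: attacked by Qa1; e4: available.
Legal moves for Black: Ke4, Kc4, Ke3.
Black is in check but has 3 legal moves → neither.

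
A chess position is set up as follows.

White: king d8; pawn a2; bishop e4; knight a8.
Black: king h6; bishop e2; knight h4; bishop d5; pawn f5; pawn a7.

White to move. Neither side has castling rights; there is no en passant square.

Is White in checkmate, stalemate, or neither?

White to move; white king on d8.
In check: no.
Legal moves for White: Ke8, Kc8, Ke7, Kd7, Kc7, Nc7, Nb6, Bxf5, Bxd5, Bf3, Bd3, Bg2, Bc2, Bh1, Bb1, a3, a4.
White has 17 legal moves and is not in check → neither.

neither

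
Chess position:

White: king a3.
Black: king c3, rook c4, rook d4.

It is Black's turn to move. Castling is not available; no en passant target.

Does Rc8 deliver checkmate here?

no

After Rc8: white king on a3; in check: no.
White is not in check, so this cannot be checkmate.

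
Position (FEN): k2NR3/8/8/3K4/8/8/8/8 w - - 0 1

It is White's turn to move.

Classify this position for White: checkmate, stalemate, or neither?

neither

White to move; white king on d5.
In check: no.
Legal moves for White include: Rh8, Rg8, Rf8, Re7, Re6, Re5, Re4, Re3, Re2, Re1, Nf7+, Nb7+, Ne6+, Nc6+, Ke6, Kd6, Kc6, Ke5, ... (list truncated; more exist).
White has legal moves and is not in check → neither.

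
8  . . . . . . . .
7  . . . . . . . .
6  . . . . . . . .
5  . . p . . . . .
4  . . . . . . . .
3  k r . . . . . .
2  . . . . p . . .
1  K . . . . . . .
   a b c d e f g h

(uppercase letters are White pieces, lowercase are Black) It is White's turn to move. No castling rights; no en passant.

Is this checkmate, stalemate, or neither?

stalemate

White to move; white king on a1.
In check: no.
King squares — b1: attacked by Rb3; a2: attacked by Ka3; b2: attacked by Ka3.
Legal moves for White: none.
Not in check and no legal moves → stalemate.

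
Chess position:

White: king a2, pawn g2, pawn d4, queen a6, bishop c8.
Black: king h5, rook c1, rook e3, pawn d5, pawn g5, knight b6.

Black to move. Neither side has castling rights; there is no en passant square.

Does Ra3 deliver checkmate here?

no

After Ra3: white king on a2; in check: yes, from the black rook on a3.
White has 3 legal replies: Kxa3, Kb2, Qxa3.
In check but a legal move exists → not checkmate.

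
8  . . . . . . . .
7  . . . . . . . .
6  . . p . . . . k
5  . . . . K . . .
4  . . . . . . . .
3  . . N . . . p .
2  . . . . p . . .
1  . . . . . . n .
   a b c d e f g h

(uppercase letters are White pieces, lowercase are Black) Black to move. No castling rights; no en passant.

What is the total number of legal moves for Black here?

13

Black to move; king on h6.
In check: no.
Legal moves: Kh7, Kg7, Kg6, Kh5, Kg5, Nh3, Nf3+, c5, g2, e1=Q+, e1=R+, e1=B, e1=N.
Count: 13.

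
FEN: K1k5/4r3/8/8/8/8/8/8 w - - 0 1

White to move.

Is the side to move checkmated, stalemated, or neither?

stalemate

White to move; white king on a8.
In check: no.
King squares — a7: attacked by Re7; b7: attacked by Re7; b8: attacked by Kc8.
Legal moves for White: none.
Not in check and no legal moves → stalemate.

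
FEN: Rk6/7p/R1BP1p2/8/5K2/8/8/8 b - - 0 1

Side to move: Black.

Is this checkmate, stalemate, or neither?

Black to move; black king on b8.
In check: yes, from the white rook on a8.
King squares — a7: attacked by Ra6; b7: attacked by Bc6; c7: attacked by Pd6; a8: attacked by Ra6; c8: attacked by Ra8.
Legal moves for Black: none.
In check with no legal moves → checkmate.

checkmate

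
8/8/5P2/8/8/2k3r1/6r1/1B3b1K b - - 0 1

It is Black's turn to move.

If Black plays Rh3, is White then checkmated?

After Rh3: white king on h1; in check: yes, from the black rook on h3.
King squares — g1: attacked by Rg2; g2: attacked by Bf1; h2: attacked by Rg2.
White has no legal moves → checkmate.

yes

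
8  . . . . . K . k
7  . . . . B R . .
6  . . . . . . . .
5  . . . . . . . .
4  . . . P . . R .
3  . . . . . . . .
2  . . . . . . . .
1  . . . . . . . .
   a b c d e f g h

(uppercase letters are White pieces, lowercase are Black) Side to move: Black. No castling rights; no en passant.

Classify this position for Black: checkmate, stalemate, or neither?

Black to move; black king on h8.
In check: no.
King squares — g7: attacked by Rg4; h7: attacked by Rf7; g8: attacked by Rg4.
Legal moves for Black: none.
Not in check and no legal moves → stalemate.

stalemate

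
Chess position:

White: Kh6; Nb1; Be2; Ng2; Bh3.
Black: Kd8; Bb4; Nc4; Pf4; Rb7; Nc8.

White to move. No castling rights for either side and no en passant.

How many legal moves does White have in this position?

22

White to move; king on h6.
In check: no.
Legal moves: Kg6, Kh5, Kg5, Bxc8, Bd7, Be6, Bf5, Bhg4, Nh4, Nxf4, Ne3, Ne1, Bh5, Beg4, Bxc4, Bf3, Bd3, Bf1, Bd1, Nc3, Na3, Nd2.
Count: 22.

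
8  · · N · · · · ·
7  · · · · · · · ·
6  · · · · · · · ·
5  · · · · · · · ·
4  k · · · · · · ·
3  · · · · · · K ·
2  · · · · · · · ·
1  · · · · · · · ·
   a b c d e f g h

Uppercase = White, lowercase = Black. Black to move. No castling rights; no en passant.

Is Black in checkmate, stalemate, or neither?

neither

Black to move; black king on a4.
In check: no.
Legal moves for Black: Kb5, Ka5, Kb4, Kb3, Ka3.
Black has 5 legal moves and is not in check → neither.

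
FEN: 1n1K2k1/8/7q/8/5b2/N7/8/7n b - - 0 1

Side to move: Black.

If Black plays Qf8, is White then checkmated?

After Qf8: white king on d8; in check: yes, from the black queen on f8.
King squares — c7: attacked by Bf4; d7: attacked by Nb8; e7: attacked by Qf8; c8: attacked by Qf8; e8: attacked by Qf8.
White has no legal moves → checkmate.

yes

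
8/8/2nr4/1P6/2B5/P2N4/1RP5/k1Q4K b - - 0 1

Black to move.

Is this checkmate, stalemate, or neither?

checkmate

Black to move; black king on a1.
In check: yes, from the white queen on c1.
King squares — b1: attacked by Qc1; a2: attacked by Rb2; b2: attacked by Qc1.
Legal moves for Black: none.
In check with no legal moves → checkmate.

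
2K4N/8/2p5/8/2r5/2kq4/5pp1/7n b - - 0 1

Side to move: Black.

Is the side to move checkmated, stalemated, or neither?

Black to move; black king on c3.
In check: no.
Legal moves for Black include: Rc5, Rh4, Rg4, Rf4, Re4, Rd4, Rb4, Ra4, Qd8+, Qh7, Qd7+, Qg6, Qd6, Qf5+, Qd5, Qe4, Qd4, Qh3+, ... (list truncated; more exist).
Black has legal moves and is not in check → neither.

neither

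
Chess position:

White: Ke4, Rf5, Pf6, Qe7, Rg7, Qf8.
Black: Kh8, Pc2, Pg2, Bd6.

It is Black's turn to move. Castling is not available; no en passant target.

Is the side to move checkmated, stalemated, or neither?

Black to move; black king on h8.
In check: yes, from the white queen on f8.
King squares — g7: attacked by Pf6; h7: attacked by Rg7; g8: attacked by Rg7.
Legal moves for Black: none.
In check with no legal moves → checkmate.

checkmate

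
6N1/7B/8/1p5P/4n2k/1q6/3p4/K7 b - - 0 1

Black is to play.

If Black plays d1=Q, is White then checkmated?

After d1=Q: white king on a1; in check: yes, from the black queen on d1.
King squares — b1: attacked by Qd1; a2: attacked by Qb3; b2: attacked by Qb3.
White has no legal moves → checkmate.

yes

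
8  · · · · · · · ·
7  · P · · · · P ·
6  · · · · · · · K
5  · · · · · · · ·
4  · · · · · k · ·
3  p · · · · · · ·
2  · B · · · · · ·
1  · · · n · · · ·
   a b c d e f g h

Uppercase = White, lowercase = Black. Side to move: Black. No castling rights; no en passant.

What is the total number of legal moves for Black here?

Black to move; king on f4.
In check: no.
Legal moves: Kf5, Kg4, Ke4, Kg3, Kf3, Ke3, Ne3, Nc3, Nf2, Nxb2, axb2, a2.
Count: 12.

12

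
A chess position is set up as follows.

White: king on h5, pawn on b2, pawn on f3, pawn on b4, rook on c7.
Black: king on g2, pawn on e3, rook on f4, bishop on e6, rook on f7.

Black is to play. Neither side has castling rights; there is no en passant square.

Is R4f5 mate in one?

After R4f5: white king on h5; in check: yes, from the black rook on f5.
White has 4 legal replies: Kh6, Kg6, Kh4, Kg4.
In check but a legal move exists → not checkmate.

no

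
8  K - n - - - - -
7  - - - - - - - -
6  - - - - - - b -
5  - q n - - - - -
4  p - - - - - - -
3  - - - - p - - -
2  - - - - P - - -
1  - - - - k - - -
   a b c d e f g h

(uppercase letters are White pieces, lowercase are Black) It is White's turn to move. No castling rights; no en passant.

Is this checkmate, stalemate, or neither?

White to move; white king on a8.
In check: no.
King squares — a7: attacked by Nc8; b7: attacked by Qb5; b8: attacked by Qb5.
Legal moves for White: none.
Not in check and no legal moves → stalemate.

stalemate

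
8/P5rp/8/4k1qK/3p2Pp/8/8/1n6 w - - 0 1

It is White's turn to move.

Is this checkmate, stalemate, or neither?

White to move; white king on h5.
In check: yes, from the black queen on g5.
King squares — g4: own pawn; h4: attacked by Qg5; g5: attacked by Rg7; g6: attacked by Qg5; h6: attacked by Qg5.
Legal moves for White: none.
In check with no legal moves → checkmate.

checkmate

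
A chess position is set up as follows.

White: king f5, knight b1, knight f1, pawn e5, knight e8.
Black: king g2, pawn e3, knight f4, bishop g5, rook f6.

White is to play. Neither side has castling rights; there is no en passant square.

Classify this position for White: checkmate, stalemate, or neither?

White to move; white king on f5.
In check: yes, from the black rook on f6.
Legal moves for White: Kxg5, Kg4, Ke4, Nxf6, exf6.
White is in check but has 5 legal moves → neither.

neither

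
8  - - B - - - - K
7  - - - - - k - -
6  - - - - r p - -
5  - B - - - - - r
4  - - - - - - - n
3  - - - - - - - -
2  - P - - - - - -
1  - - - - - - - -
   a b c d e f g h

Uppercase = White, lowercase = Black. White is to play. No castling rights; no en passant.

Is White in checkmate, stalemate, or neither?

White to move; white king on h8.
In check: yes, from the black rook on h5.
King squares — g7: attacked by Kf7; h7: attacked by Rh5; g8: attacked by Kf7.
Legal moves for White: none.
In check with no legal moves → checkmate.

checkmate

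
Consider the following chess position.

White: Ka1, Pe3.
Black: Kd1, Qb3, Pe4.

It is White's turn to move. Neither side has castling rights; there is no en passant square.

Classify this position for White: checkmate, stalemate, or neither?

stalemate

White to move; white king on a1.
In check: no.
King squares — b1: attacked by Qb3; a2: attacked by Qb3; b2: attacked by Qb3.
Legal moves for White: none.
Not in check and no legal moves → stalemate.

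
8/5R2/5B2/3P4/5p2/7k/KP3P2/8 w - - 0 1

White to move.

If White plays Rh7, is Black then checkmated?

no

After Rh7: black king on h3; in check: yes, from the white rook on h7.
Black has 2 legal replies: Kg4, Kg2.
In check but a legal move exists → not checkmate.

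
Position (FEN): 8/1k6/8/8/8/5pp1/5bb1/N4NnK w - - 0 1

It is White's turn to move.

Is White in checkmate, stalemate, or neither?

checkmate

White to move; white king on h1.
In check: yes, from the black bishop on g2.
King squares — g1: attacked by Bf2; g2: attacked by Pf3; h2: attacked by Pg3.
Legal moves for White: none.
In check with no legal moves → checkmate.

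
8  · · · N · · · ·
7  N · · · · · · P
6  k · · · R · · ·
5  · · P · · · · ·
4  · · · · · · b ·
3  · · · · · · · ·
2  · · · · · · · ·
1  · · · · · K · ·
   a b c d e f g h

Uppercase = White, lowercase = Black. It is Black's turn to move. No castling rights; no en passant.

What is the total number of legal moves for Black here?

Black to move; king on a6.
In check: yes, from the white rook on e6.
Legal moves: Kxa7, Ka5, Bxe6.
Count: 3.

3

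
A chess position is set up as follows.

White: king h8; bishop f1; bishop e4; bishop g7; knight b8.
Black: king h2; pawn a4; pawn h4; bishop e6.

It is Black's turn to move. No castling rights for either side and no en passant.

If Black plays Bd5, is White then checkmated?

After Bd5: white king on h8; in check: no.
White is not in check, so this cannot be checkmate.

no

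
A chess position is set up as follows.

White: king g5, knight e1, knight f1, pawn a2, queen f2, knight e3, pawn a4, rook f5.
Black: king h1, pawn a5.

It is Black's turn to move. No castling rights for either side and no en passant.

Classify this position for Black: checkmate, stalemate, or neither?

stalemate

Black to move; black king on h1.
In check: no.
King squares — g1: attacked by Qf2; g2: attacked by Ne1; h2: attacked by Nf1.
Legal moves for Black: none.
Not in check and no legal moves → stalemate.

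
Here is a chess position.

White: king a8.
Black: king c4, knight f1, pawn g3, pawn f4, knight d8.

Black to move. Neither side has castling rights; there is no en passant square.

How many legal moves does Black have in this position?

Black to move; king on c4.
In check: no.
Legal moves: Nf7, Nb7, Ne6, Nc6, Kd5, Kc5, Kb5, Kd4, Kb4, Kd3, Kc3, Kb3, Ne3, Nh2, Nd2, f3, g2.
Count: 17.

17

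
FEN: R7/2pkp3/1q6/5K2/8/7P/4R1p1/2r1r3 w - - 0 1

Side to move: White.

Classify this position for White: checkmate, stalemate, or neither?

White to move; white king on f5.
In check: no.
Legal moves for White include: Rh8, Rg8, Rf8, Re8, Rd8+, Rc8, Rb8, Ra7, Ra6, Ra5, Ra4, Ra3, Raa2, Ra1, Kg5, Ke5, Kg4, Kf4, ... (list truncated; more exist).
White has legal moves and is not in check → neither.

neither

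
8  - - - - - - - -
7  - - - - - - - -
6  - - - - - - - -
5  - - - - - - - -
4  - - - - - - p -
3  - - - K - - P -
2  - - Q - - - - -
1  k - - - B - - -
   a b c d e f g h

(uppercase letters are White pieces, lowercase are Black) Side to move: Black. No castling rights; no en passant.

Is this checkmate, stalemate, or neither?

Black to move; black king on a1.
In check: no.
King squares — b1: attacked by Qc2; a2: attacked by Qc2; b2: attacked by Qc2.
Legal moves for Black: none.
Not in check and no legal moves → stalemate.

stalemate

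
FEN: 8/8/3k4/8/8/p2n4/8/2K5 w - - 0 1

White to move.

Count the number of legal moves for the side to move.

4

White to move; king on c1.
In check: yes, from the black knight on d3.
Legal moves: Kd2, Kc2, Kd1, Kb1.
Count: 4.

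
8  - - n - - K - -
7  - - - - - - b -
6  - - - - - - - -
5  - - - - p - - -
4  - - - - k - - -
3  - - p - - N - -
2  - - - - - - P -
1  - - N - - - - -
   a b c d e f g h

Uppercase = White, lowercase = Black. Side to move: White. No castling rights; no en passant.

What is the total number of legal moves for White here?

4

White to move; king on f8.
In check: yes, from the black bishop on g7.
Legal moves: Kg8, Ke8, Kxg7, Kf7.
Count: 4.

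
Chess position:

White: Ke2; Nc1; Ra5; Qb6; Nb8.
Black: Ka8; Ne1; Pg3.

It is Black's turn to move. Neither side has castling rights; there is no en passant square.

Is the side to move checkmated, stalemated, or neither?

Black to move; black king on a8.
In check: yes, from the white rook on a5.
King squares — a7: attacked by Ra5; b7: attacked by Qb6; b8: attacked by Qb6.
Legal moves for Black: none.
In check with no legal moves → checkmate.

checkmate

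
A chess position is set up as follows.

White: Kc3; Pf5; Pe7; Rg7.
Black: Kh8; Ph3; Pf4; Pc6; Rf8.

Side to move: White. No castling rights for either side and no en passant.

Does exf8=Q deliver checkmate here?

yes

After exf8=Q: black king on h8; in check: yes, from the white queen on f8.
King squares — g7: attacked by Qf8; h7: attacked by Rg7; g8: attacked by Rg7.
Black has no legal moves → checkmate.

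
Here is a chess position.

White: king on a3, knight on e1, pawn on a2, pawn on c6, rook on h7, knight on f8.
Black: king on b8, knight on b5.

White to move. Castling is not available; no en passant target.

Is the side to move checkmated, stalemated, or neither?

neither

White to move; white king on a3.
In check: yes, from the black knight on b5.
King squares — a2: own pawn; b2: available; b3: available; a4: available; b4: available.
Legal moves for White: Kb4, Ka4, Kb3, Kb2.
White is in check but has 4 legal moves → neither.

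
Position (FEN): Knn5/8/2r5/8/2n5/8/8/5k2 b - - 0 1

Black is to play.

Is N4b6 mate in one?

no

After N4b6: white king on a8; in check: yes, from the black knight on b6.
White has 2 legal replies: Kxb8, Kb7.
In check but a legal move exists → not checkmate.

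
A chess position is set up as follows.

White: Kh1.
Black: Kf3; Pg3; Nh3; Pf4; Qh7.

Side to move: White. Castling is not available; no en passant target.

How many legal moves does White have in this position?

White to move; king on h1.
In check: no.
Legal moves: none.
Count: 0.

0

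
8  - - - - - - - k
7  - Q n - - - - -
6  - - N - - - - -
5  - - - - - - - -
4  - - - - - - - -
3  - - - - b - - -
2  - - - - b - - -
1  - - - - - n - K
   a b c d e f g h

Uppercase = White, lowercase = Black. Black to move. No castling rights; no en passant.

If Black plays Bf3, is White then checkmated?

After Bf3: white king on h1; in check: yes, from the black bishop on f3.
King squares — g1: attacked by Be3; g2: attacked by Bf3; h2: attacked by Nf1.
White has no legal moves → checkmate.

yes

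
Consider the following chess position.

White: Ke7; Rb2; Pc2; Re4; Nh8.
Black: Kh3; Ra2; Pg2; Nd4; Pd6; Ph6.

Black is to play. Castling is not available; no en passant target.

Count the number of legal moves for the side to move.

Black to move; king on h3.
In check: no.
Legal moves: Ne6, Nc6+, Nf5+, Nb5, Nf3, Nb3, Ne2, Nxc2, Kg3, Kh2, Ra8, Ra7+, Ra6, Ra5, Ra4, Ra3, Rxb2, Ra1, h5, d5, g1=Q, g1=R, g1=B, g1=N.
Count: 24.

24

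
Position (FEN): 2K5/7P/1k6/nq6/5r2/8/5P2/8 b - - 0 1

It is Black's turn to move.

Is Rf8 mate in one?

yes

After Rf8: white king on c8; in check: yes, from the black rook on f8.
King squares — b7: attacked by Na5; c7: attacked by Kb6; d7: attacked by Qb5; b8: attacked by Rf8; d8: attacked by Rf8.
White has no legal moves → checkmate.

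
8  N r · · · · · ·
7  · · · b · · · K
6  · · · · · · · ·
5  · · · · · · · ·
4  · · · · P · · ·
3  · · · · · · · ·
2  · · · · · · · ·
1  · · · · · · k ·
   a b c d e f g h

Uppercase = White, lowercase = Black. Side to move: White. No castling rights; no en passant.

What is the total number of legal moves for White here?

White to move; king on h7.
In check: no.
Legal moves: Nc7, Nb6, Kg7, Kh6, Kg6, e5.
Count: 6.

6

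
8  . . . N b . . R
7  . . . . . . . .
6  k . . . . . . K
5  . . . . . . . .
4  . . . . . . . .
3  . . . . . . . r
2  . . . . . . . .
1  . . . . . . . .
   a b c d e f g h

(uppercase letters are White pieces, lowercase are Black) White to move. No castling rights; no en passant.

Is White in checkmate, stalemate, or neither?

neither

White to move; white king on h6.
In check: yes, from the black rook on h3.
Legal moves for White: Kg7, Kg5.
White is in check but has 2 legal moves → neither.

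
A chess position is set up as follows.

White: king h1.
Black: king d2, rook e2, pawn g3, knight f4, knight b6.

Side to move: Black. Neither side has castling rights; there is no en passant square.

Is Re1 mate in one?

After Re1: white king on h1; in check: yes, from the black rook on e1.
King squares — g1: attacked by Re1; g2: attacked by Nf4; h2: attacked by Pg3.
White has no legal moves → checkmate.

yes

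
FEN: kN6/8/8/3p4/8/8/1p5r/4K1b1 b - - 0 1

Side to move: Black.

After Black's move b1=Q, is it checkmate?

After b1=Q: white king on e1; in check: yes, from the black queen on b1.
King squares — d1: attacked by Qb1; f1: attacked by Qb1; d2: attacked by Rh2; e2: attacked by Rh2; f2: attacked by Bg1.
White has no legal moves → checkmate.

yes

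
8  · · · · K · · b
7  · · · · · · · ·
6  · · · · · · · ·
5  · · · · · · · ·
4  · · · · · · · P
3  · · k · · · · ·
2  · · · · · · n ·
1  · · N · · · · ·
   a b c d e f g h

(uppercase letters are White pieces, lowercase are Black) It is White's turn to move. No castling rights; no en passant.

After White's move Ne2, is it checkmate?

After Ne2: black king on c3; in check: yes, from the white knight on e2.
Black has 7 legal replies: Kc4, Kb4, Kd3, Kb3, Kd2, Kc2, Kb2.
In check but a legal move exists → not checkmate.

no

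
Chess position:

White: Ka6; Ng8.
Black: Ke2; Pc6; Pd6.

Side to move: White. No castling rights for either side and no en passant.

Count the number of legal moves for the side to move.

White to move; king on a6.
In check: no.
Legal moves: Ne7, Nh6, Nf6, Kb7, Ka7, Kb6, Ka5.
Count: 7.

7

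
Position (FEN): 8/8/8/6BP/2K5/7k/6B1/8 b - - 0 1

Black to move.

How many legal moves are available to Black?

Black to move; king on h3.
In check: yes, from the white bishop on g2.
Legal moves: Kg4, Kg3, Kh2, Kxg2.
Count: 4.

4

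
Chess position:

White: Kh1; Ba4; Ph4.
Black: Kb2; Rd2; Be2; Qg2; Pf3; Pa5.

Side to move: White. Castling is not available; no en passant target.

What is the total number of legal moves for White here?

0

White to move; king on h1.
In check: yes, from the black queen on g2.
Legal moves: none.
Count: 0.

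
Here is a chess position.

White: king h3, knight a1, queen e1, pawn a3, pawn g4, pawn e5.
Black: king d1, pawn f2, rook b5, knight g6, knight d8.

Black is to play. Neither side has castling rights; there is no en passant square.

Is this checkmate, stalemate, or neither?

neither

Black to move; black king on d1.
In check: yes, from the white queen on e1.
King squares — c1: attacked by Qe1; e1: available; c2: attacked by Na1; d2: attacked by Qe1; e2: attacked by Qe1.
Legal moves for Black: Kxe1, fxe1=Q, fxe1=R, fxe1=B, fxe1=N.
Black is in check but has 5 legal moves → neither.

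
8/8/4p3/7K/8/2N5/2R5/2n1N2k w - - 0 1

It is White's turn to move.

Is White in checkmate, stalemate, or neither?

neither

White to move; white king on h5.
In check: no.
Legal moves for White include: Kh6, Kg6, Kg5, Kh4, Kg4, Nd5, Nb5, Ne4, Na4, Ne2, Na2, Nd1, Nb1, Rh2+, Rg2, Rf2, Re2, Rd2, ... (list truncated; more exist).
White has legal moves and is not in check → neither.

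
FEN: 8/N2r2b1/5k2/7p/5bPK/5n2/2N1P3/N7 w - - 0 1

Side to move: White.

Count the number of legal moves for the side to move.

3

White to move; king on h4.
In check: yes, from the black knight on f3.
Legal moves: Kxh5, Kh3, exf3.
Count: 3.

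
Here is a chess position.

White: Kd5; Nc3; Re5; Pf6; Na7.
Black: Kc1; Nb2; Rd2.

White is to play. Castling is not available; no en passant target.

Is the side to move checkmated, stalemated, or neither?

neither

White to move; white king on d5.
In check: yes, from the black rook on d2.
King squares — c4: attacked by Nb2; d4: attacked by Rd2; e4: available; c5: available; e5: own rook; c6: available; d6: attacked by Rd2; e6: available.
Legal moves for White: Ke6, Kc6, Kc5, Ke4.
White is in check but has 4 legal moves → neither.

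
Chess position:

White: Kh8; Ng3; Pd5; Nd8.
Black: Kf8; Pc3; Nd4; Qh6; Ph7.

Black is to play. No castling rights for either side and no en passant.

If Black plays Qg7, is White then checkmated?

After Qg7: white king on h8; in check: yes, from the black queen on g7.
King squares — g7: attacked by Kf8; h7: attacked by Qg7; g8: attacked by Qg7.
White has no legal moves → checkmate.

yes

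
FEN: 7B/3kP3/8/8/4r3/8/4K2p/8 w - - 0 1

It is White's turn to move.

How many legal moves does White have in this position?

6

White to move; king on e2.
In check: yes, from the black rook on e4.
Legal moves: Kf3, Kd3, Kf2, Kd2, Kf1, Kd1.
Count: 6.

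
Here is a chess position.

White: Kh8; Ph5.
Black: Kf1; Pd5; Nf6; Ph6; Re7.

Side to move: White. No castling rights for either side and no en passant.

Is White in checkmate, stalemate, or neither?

White to move; white king on h8.
In check: no.
King squares — g7: attacked by Re7; h7: attacked by Nf6; g8: attacked by Nf6.
Legal moves for White: none.
Not in check and no legal moves → stalemate.

stalemate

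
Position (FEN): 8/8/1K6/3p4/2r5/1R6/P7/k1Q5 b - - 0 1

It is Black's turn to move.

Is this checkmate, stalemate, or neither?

neither

Black to move; black king on a1.
In check: yes, from the white queen on c1.
Legal moves for Black: Kxa2, Rxc1.
Black is in check but has 2 legal moves → neither.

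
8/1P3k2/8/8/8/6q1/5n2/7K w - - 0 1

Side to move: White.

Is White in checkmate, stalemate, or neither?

checkmate

White to move; white king on h1.
In check: yes, from the black knight on f2.
King squares — g1: attacked by Qg3; g2: attacked by Qg3; h2: attacked by Qg3.
Legal moves for White: none.
In check with no legal moves → checkmate.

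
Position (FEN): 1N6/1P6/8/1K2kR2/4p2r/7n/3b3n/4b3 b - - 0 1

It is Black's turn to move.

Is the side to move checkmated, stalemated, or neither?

Black to move; black king on e5.
In check: yes, from the white rook on f5.
Legal moves for Black: Ke6, Kd6, Kxf5, Kd4.
Black is in check but has 4 legal moves → neither.

neither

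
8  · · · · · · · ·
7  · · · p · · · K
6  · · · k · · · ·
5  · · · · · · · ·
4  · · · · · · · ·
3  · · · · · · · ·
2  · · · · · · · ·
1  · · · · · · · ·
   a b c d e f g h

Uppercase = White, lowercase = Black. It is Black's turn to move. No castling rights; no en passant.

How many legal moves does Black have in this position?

7

Black to move; king on d6.
In check: no.
Legal moves: Ke7, Kc7, Ke6, Kc6, Ke5, Kd5, Kc5.
Count: 7.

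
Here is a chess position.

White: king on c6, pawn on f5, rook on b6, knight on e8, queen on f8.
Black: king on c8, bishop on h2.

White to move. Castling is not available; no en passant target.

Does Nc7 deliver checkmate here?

yes

After Nc7: black king on c8; in check: yes, from the white queen on f8.
King squares — b7: attacked by Rb6; c7: attacked by Kc6; d7: attacked by Kc6; b8: attacked by Rb6; d8: attacked by Qf8.
Black has no legal moves → checkmate.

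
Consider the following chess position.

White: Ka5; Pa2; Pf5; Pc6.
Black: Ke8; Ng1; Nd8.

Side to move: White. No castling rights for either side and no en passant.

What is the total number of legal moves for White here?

9

White to move; king on a5.
In check: no.
Legal moves: Kb6, Ka6, Kb5, Kb4, Ka4, c7, f6, a3, a4.
Count: 9.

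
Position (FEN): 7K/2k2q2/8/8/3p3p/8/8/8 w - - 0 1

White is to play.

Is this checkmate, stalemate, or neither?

stalemate

White to move; white king on h8.
In check: no.
King squares — g7: attacked by Qf7; h7: attacked by Qf7; g8: attacked by Qf7.
Legal moves for White: none.
Not in check and no legal moves → stalemate.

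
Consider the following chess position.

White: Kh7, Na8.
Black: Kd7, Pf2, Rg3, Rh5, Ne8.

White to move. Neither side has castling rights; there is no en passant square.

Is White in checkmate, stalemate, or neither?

checkmate

White to move; white king on h7.
In check: yes, from the black rook on h5.
King squares — g6: attacked by Rg3; h6: attacked by Rh5; g7: attacked by Rg3; g8: attacked by Rg3; h8: attacked by Rh5.
Legal moves for White: none.
In check with no legal moves → checkmate.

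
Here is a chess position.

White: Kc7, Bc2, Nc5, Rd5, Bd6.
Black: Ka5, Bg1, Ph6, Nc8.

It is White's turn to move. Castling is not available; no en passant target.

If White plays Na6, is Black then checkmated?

no

After Na6: black king on a5; in check: yes, from the white rook on d5.
Black has 2 legal replies: Kxa6, Bc5.
In check but a legal move exists → not checkmate.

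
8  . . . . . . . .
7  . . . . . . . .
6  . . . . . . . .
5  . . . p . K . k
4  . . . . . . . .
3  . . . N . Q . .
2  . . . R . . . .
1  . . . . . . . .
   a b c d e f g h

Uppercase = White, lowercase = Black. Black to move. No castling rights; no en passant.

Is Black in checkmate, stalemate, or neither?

Black to move; black king on h5.
In check: yes, from the white queen on f3.
Legal moves for Black: Kh6, Kh4.
Black is in check but has 2 legal moves → neither.

neither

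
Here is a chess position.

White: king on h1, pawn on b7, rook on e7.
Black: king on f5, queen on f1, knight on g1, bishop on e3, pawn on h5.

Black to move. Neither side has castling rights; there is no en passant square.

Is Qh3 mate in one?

yes

After Qh3: white king on h1; in check: yes, from the black queen on h3.
King squares — g1: attacked by Be3; g2: attacked by Qh3; h2: attacked by Qh3.
White has no legal moves → checkmate.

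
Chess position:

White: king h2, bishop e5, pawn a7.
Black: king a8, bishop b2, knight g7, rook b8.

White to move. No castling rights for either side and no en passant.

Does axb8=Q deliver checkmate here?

After axb8=Q: black king on a8; in check: yes, from the white queen on b8.
King squares — a7: attacked by Qb8; b7: attacked by Qb8; b8: attacked by Be5.
Black has no legal moves → checkmate.

yes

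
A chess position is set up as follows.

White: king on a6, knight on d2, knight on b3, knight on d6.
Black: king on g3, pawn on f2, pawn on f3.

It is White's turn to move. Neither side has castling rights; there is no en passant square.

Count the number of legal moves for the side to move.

White to move; king on a6.
In check: no.
Legal moves: Ne8, Nc8, Nf7, Nb7, Nf5+, Nb5, N6e4+, N6c4, Kb7, Ka7, Kb6, Kb5, Ka5, Nc5, Na5, Nd4, Nc1, Na1, N2e4+, N2c4, Nxf3, Nf1+, Nb1.
Count: 23.

23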